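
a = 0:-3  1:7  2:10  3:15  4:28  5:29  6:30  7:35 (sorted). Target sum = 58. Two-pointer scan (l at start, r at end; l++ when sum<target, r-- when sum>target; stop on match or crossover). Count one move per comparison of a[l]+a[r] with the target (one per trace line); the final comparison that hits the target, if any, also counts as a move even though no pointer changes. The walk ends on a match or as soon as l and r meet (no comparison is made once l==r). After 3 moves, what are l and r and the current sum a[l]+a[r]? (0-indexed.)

l=3, r=7, sum=50

[0,7] -3+35=32 <58 → l++
[1,7] 7+35=42 <58 → l++
[2,7] 10+35=45 <58 → l++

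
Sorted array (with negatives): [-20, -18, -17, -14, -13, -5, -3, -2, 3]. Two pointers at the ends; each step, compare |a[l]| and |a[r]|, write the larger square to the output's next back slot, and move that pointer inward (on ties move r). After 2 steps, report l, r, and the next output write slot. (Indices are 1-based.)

l=3, r=9, next write slot=7

l=1 r=9: |-20|>|3| out[9]=400, l++
l=2 r=9: |-18|>|3| out[8]=324, l++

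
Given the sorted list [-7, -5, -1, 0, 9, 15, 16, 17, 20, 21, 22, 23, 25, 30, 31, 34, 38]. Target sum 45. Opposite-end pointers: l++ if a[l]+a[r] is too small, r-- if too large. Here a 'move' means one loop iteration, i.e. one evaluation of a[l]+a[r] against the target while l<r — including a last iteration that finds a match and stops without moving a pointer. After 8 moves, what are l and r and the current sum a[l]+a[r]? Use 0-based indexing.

l=0 r=16: -7+38=31 <45, l++
l=1 r=16: -5+38=33 <45, l++
l=2 r=16: -1+38=37 <45, l++
l=3 r=16: 0+38=38 <45, l++
l=4 r=16: 9+38=47 >45, r--
l=4 r=15: 9+34=43 <45, l++
l=5 r=15: 15+34=49 >45, r--
l=5 r=14: 15+31=46 >45, r--

l=5, r=13, sum=45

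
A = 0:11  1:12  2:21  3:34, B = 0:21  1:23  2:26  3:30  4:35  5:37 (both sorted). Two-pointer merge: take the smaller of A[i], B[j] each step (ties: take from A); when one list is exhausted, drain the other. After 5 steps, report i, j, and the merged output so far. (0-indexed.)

i=3, j=2, merged so far=[11, 12, 21, 21, 23]

[i=0,j=0] A[i]=11<=B[j]=21 take 11 → i++
[i=1,j=0] A[i]=12<=B[j]=21 take 12 → i++
[i=2,j=0] A[i]=21<=B[j]=21 take 21 → i++
[i=3,j=0] A[i]=34>B[j]=21 take 21 → j++
[i=3,j=1] A[i]=34>B[j]=23 take 23 → j++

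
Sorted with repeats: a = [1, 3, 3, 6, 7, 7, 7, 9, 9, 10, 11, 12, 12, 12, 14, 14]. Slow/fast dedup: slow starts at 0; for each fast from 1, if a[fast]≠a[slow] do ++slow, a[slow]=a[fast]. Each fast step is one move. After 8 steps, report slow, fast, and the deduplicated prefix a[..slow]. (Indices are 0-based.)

slow=4, fast=9, prefix=[1, 3, 6, 7, 9]

(s=0,f=1) a[fast]=3≠a[slow]=1 write a[1]=3 → slow++,fast++
(s=1,f=2) a[fast]=3=a[slow] dup → fast++
(s=1,f=3) a[fast]=6≠a[slow]=3 write a[2]=6 → slow++,fast++
(s=2,f=4) a[fast]=7≠a[slow]=6 write a[3]=7 → slow++,fast++
(s=3,f=5) a[fast]=7=a[slow] dup → fast++
(s=3,f=6) a[fast]=7=a[slow] dup → fast++
(s=3,f=7) a[fast]=9≠a[slow]=7 write a[4]=9 → slow++,fast++
(s=4,f=8) a[fast]=9=a[slow] dup → fast++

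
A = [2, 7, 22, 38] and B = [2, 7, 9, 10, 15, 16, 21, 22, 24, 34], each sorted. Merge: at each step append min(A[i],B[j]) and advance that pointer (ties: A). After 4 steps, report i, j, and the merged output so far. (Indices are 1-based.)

i=1 j=1: A[i]=2<=B[j]=2 take 2, i++
i=2 j=1: A[i]=7>B[j]=2 take 2, j++
i=2 j=2: A[i]=7<=B[j]=7 take 7, i++
i=3 j=2: A[i]=22>B[j]=7 take 7, j++

i=3, j=3, merged so far=[2, 2, 7, 7]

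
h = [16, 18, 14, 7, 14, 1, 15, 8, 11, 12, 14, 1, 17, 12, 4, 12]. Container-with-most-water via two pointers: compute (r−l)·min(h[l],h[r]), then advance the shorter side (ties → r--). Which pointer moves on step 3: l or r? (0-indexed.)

r

l=0 r=15: min(16,12)*15=180 best=180 *, r--
l=0 r=14: min(16,4)*14=56 best=180, r--
l=0 r=13: min(16,12)*13=156 best=180, r--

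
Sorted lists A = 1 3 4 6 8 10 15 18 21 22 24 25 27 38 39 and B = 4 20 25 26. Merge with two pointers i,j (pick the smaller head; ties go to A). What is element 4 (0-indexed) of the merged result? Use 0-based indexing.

[i=0,j=0] A[i]=1<=B[j]=4 take 1 → i++
[i=1,j=0] A[i]=3<=B[j]=4 take 3 → i++
[i=2,j=0] A[i]=4<=B[j]=4 take 4 → i++
[i=3,j=0] A[i]=6>B[j]=4 take 4 → j++
[i=3,j=1] A[i]=6<=B[j]=20 take 6 → i++
[i=4,j=1] A[i]=8<=B[j]=20 take 8 → i++
[i=5,j=1] A[i]=10<=B[j]=20 take 10 → i++
[i=6,j=1] A[i]=15<=B[j]=20 take 15 → i++
[i=7,j=1] A[i]=18<=B[j]=20 take 18 → i++
[i=8,j=1] A[i]=21>B[j]=20 take 20 → j++
[i=8,j=2] A[i]=21<=B[j]=25 take 21 → i++
[i=9,j=2] A[i]=22<=B[j]=25 take 22 → i++
[i=10,j=2] A[i]=24<=B[j]=25 take 24 → i++
[i=11,j=2] A[i]=25<=B[j]=25 take 25 → i++
[i=12,j=2] A[i]=27>B[j]=25 take 25 → j++
[i=12,j=3] A[i]=27>B[j]=26 take 26 → j++
[i=12,j=4] B done, take A[i]=27 → i++
[i=13,j=4] B done, take A[i]=38 → i++
[i=14,j=4] B done, take A[i]=39 → i++

merged[4] = 6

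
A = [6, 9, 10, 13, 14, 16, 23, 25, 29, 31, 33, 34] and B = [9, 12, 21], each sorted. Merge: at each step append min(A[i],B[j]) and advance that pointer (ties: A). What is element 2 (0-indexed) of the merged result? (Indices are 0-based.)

merged[2] = 9

i=0 j=0: A[i]=6<=B[j]=9 take 6, i++
i=1 j=0: A[i]=9<=B[j]=9 take 9, i++
i=2 j=0: A[i]=10>B[j]=9 take 9, j++
i=2 j=1: A[i]=10<=B[j]=12 take 10, i++
i=3 j=1: A[i]=13>B[j]=12 take 12, j++
i=3 j=2: A[i]=13<=B[j]=21 take 13, i++
i=4 j=2: A[i]=14<=B[j]=21 take 14, i++
i=5 j=2: A[i]=16<=B[j]=21 take 16, i++
i=6 j=2: A[i]=23>B[j]=21 take 21, j++
i=6 j=3: B done, take A[i]=23, i++
i=7 j=3: B done, take A[i]=25, i++
i=8 j=3: B done, take A[i]=29, i++
i=9 j=3: B done, take A[i]=31, i++
i=10 j=3: B done, take A[i]=33, i++
i=11 j=3: B done, take A[i]=34, i++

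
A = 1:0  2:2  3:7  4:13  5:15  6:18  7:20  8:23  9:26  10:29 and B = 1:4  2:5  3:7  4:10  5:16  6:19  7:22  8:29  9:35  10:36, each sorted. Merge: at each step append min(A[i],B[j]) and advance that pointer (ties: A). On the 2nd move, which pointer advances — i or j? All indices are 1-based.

i

i=1 j=1: A[i]=0<=B[j]=4 take 0, i++
i=2 j=1: A[i]=2<=B[j]=4 take 2, i++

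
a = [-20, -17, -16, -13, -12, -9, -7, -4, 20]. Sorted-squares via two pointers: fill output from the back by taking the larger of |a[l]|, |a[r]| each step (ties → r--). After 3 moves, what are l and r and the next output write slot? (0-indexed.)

l=2, r=7, next write slot=5

[0,8] |-20|<=|20| out[8]=400 → r--
[0,7] |-20|>|-4| out[7]=400 → l++
[1,7] |-17|>|-4| out[6]=289 → l++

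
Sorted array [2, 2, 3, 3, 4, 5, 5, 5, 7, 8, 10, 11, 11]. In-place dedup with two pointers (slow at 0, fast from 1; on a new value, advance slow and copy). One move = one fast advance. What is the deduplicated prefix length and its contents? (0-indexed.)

length 8; prefix = [2, 3, 4, 5, 7, 8, 10, 11]

slow=0 fast=1: a[fast]=2=a[slow] dup, fast++
slow=0 fast=2: a[fast]=3≠a[slow]=2 write a[1]=3, slow++,fast++
slow=1 fast=3: a[fast]=3=a[slow] dup, fast++
slow=1 fast=4: a[fast]=4≠a[slow]=3 write a[2]=4, slow++,fast++
slow=2 fast=5: a[fast]=5≠a[slow]=4 write a[3]=5, slow++,fast++
slow=3 fast=6: a[fast]=5=a[slow] dup, fast++
slow=3 fast=7: a[fast]=5=a[slow] dup, fast++
slow=3 fast=8: a[fast]=7≠a[slow]=5 write a[4]=7, slow++,fast++
slow=4 fast=9: a[fast]=8≠a[slow]=7 write a[5]=8, slow++,fast++
slow=5 fast=10: a[fast]=10≠a[slow]=8 write a[6]=10, slow++,fast++
slow=6 fast=11: a[fast]=11≠a[slow]=10 write a[7]=11, slow++,fast++
slow=7 fast=12: a[fast]=11=a[slow] dup, fast++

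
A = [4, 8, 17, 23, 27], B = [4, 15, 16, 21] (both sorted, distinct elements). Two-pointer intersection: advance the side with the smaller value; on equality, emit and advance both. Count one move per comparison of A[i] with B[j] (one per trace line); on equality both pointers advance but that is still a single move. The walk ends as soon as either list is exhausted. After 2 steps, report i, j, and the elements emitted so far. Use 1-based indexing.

i=1 j=1: 4==4 emit, i++,j++
i=2 j=2: 8<15, i++

i=3, j=2, emitted=[4]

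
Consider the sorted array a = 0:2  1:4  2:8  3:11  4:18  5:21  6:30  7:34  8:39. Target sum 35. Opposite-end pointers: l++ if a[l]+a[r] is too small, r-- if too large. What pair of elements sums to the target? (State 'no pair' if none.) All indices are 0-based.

no pair

[0,8] 2+39=41 >35 → r--
[0,7] 2+34=36 >35 → r--
[0,6] 2+30=32 <35 → l++
[1,6] 4+30=34 <35 → l++
[2,6] 8+30=38 >35 → r--
[2,5] 8+21=29 <35 → l++
[3,5] 11+21=32 <35 → l++
[4,5] 18+21=39 >35 → r--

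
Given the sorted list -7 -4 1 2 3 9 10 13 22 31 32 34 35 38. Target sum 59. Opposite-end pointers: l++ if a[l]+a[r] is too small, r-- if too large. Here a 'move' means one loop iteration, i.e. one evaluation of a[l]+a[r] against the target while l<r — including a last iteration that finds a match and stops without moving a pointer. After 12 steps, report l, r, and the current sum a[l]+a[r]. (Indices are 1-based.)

l=10, r=11, sum=63

l=1 r=14: -7+38=31 <59, l++
l=2 r=14: -4+38=34 <59, l++
l=3 r=14: 1+38=39 <59, l++
l=4 r=14: 2+38=40 <59, l++
l=5 r=14: 3+38=41 <59, l++
l=6 r=14: 9+38=47 <59, l++
l=7 r=14: 10+38=48 <59, l++
l=8 r=14: 13+38=51 <59, l++
l=9 r=14: 22+38=60 >59, r--
l=9 r=13: 22+35=57 <59, l++
l=10 r=13: 31+35=66 >59, r--
l=10 r=12: 31+34=65 >59, r--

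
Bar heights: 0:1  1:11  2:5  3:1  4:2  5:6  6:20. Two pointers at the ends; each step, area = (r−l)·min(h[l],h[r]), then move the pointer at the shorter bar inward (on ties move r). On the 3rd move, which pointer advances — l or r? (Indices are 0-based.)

[0,6] min(1,20)*6=6 best=6 * → l++
[1,6] min(11,20)*5=55 best=55 * → l++
[2,6] min(5,20)*4=20 best=55 → l++

l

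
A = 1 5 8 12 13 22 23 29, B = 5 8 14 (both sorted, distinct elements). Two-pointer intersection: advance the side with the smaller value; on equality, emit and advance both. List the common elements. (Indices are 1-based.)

[i=1,j=1] 1<5 → i++
[i=2,j=1] 5==5 emit → i++,j++
[i=3,j=2] 8==8 emit → i++,j++
[i=4,j=3] 12<14 → i++
[i=5,j=3] 13<14 → i++
[i=6,j=3] 22>14 → j++

intersection = [5, 8]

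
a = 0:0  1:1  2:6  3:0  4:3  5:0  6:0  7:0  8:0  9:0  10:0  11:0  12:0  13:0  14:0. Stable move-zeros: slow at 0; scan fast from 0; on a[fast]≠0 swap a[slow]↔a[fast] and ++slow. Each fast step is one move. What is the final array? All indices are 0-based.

slow=0 fast=0: a[fast]=0, fast++
slow=0 fast=1: a[fast]=1≠0 swap→a[0]=1, slow++,fast++
slow=1 fast=2: a[fast]=6≠0 swap→a[1]=6, slow++,fast++
slow=2 fast=3: a[fast]=0, fast++
slow=2 fast=4: a[fast]=3≠0 swap→a[2]=3, slow++,fast++
slow=3 fast=5: a[fast]=0, fast++
slow=3 fast=6: a[fast]=0, fast++
slow=3 fast=7: a[fast]=0, fast++
slow=3 fast=8: a[fast]=0, fast++
slow=3 fast=9: a[fast]=0, fast++
slow=3 fast=10: a[fast]=0, fast++
slow=3 fast=11: a[fast]=0, fast++
slow=3 fast=12: a[fast]=0, fast++
slow=3 fast=13: a[fast]=0, fast++
slow=3 fast=14: a[fast]=0, fast++

[1, 6, 3, 0, 0, 0, 0, 0, 0, 0, 0, 0, 0, 0, 0]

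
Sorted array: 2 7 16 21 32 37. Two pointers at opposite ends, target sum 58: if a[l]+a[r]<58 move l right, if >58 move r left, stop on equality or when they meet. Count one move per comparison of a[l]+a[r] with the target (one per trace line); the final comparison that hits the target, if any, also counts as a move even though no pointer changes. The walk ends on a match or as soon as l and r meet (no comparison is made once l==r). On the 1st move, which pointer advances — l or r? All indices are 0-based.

l

l=0 r=5: 2+37=39 <58, l++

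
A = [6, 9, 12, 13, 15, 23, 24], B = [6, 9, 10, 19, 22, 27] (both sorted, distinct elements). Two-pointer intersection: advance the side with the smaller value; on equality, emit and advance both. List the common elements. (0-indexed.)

i=0 j=0: 6==6 emit, i++,j++
i=1 j=1: 9==9 emit, i++,j++
i=2 j=2: 12>10, j++
i=2 j=3: 12<19, i++
i=3 j=3: 13<19, i++
i=4 j=3: 15<19, i++
i=5 j=3: 23>19, j++
i=5 j=4: 23>22, j++
i=5 j=5: 23<27, i++
i=6 j=5: 24<27, i++

intersection = [6, 9]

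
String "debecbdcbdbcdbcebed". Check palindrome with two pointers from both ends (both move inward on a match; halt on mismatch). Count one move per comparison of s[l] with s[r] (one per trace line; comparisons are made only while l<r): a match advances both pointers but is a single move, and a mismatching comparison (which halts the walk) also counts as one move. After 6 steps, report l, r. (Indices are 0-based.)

l=6, r=12

l=0 r=18: 'd'=='d', l++,r--
l=1 r=17: 'e'=='e', l++,r--
l=2 r=16: 'b'=='b', l++,r--
l=3 r=15: 'e'=='e', l++,r--
l=4 r=14: 'c'=='c', l++,r--
l=5 r=13: 'b'=='b', l++,r--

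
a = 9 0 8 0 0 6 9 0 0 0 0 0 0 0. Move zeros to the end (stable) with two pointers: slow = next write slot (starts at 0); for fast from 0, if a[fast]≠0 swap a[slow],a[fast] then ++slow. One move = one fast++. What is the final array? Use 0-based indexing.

[9, 8, 6, 9, 0, 0, 0, 0, 0, 0, 0, 0, 0, 0]

slow=0 fast=0: a[fast]=9≠0 swap→a[0]=9, slow++,fast++
slow=1 fast=1: a[fast]=0, fast++
slow=1 fast=2: a[fast]=8≠0 swap→a[1]=8, slow++,fast++
slow=2 fast=3: a[fast]=0, fast++
slow=2 fast=4: a[fast]=0, fast++
slow=2 fast=5: a[fast]=6≠0 swap→a[2]=6, slow++,fast++
slow=3 fast=6: a[fast]=9≠0 swap→a[3]=9, slow++,fast++
slow=4 fast=7: a[fast]=0, fast++
slow=4 fast=8: a[fast]=0, fast++
slow=4 fast=9: a[fast]=0, fast++
slow=4 fast=10: a[fast]=0, fast++
slow=4 fast=11: a[fast]=0, fast++
slow=4 fast=12: a[fast]=0, fast++
slow=4 fast=13: a[fast]=0, fast++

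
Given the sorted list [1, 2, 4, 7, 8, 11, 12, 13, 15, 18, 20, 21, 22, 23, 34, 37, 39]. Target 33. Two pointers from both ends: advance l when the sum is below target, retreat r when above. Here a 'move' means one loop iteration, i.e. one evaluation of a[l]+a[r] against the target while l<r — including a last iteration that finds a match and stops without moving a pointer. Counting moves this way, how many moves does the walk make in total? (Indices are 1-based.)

10 moves

l=1 r=17: 1+39=40 >33, r--
l=1 r=16: 1+37=38 >33, r--
l=1 r=15: 1+34=35 >33, r--
l=1 r=14: 1+23=24 <33, l++
l=2 r=14: 2+23=25 <33, l++
l=3 r=14: 4+23=27 <33, l++
l=4 r=14: 7+23=30 <33, l++
l=5 r=14: 8+23=31 <33, l++
l=6 r=14: 11+23=34 >33, r--
l=6 r=13: 11+22=33, found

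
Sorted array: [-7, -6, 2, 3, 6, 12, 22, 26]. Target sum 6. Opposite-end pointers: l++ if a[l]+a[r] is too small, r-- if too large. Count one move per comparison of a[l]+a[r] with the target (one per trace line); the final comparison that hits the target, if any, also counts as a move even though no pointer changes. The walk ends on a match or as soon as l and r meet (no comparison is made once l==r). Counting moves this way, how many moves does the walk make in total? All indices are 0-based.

[0,7] -7+26=19 >6 → r--
[0,6] -7+22=15 >6 → r--
[0,5] -7+12=5 <6 → l++
[1,5] -6+12=6 → found

4 moves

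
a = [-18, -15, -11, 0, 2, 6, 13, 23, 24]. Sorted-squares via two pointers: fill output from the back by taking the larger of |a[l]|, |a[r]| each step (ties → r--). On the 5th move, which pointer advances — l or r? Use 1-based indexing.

r

l=1 r=9: |-18|<=|24| out[9]=576, r--
l=1 r=8: |-18|<=|23| out[8]=529, r--
l=1 r=7: |-18|>|13| out[7]=324, l++
l=2 r=7: |-15|>|13| out[6]=225, l++
l=3 r=7: |-11|<=|13| out[5]=169, r--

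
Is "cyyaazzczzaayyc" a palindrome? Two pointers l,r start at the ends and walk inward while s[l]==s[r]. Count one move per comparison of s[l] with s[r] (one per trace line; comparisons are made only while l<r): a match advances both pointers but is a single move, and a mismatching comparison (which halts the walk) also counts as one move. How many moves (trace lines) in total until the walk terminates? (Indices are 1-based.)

l=1 r=15: 'c'=='c', l++,r--
l=2 r=14: 'y'=='y', l++,r--
l=3 r=13: 'y'=='y', l++,r--
l=4 r=12: 'a'=='a', l++,r--
l=5 r=11: 'a'=='a', l++,r--
l=6 r=10: 'z'=='z', l++,r--
l=7 r=9: 'z'=='z', l++,r--

7 moves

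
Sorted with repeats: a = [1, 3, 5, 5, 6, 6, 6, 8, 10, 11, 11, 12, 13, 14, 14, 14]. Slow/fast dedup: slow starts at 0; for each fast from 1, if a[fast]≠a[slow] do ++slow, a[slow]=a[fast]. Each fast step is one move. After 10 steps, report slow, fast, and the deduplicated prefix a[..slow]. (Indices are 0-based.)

(s=0,f=1) a[fast]=3≠a[slow]=1 write a[1]=3 → slow++,fast++
(s=1,f=2) a[fast]=5≠a[slow]=3 write a[2]=5 → slow++,fast++
(s=2,f=3) a[fast]=5=a[slow] dup → fast++
(s=2,f=4) a[fast]=6≠a[slow]=5 write a[3]=6 → slow++,fast++
(s=3,f=5) a[fast]=6=a[slow] dup → fast++
(s=3,f=6) a[fast]=6=a[slow] dup → fast++
(s=3,f=7) a[fast]=8≠a[slow]=6 write a[4]=8 → slow++,fast++
(s=4,f=8) a[fast]=10≠a[slow]=8 write a[5]=10 → slow++,fast++
(s=5,f=9) a[fast]=11≠a[slow]=10 write a[6]=11 → slow++,fast++
(s=6,f=10) a[fast]=11=a[slow] dup → fast++

slow=6, fast=11, prefix=[1, 3, 5, 6, 8, 10, 11]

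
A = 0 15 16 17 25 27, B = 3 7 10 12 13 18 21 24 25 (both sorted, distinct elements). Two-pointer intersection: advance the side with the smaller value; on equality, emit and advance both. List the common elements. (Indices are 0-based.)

intersection = [25]

[i=0,j=0] 0<3 → i++
[i=1,j=0] 15>3 → j++
[i=1,j=1] 15>7 → j++
[i=1,j=2] 15>10 → j++
[i=1,j=3] 15>12 → j++
[i=1,j=4] 15>13 → j++
[i=1,j=5] 15<18 → i++
[i=2,j=5] 16<18 → i++
[i=3,j=5] 17<18 → i++
[i=4,j=5] 25>18 → j++
[i=4,j=6] 25>21 → j++
[i=4,j=7] 25>24 → j++
[i=4,j=8] 25==25 emit → i++,j++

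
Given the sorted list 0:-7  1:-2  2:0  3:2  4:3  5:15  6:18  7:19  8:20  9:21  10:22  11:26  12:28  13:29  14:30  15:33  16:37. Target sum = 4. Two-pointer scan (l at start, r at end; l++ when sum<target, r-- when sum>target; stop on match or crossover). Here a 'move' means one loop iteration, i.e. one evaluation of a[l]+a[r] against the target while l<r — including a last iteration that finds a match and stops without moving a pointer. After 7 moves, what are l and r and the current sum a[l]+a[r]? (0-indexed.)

l=0, r=9, sum=14

l=0 r=16: -7+37=30 >4, r--
l=0 r=15: -7+33=26 >4, r--
l=0 r=14: -7+30=23 >4, r--
l=0 r=13: -7+29=22 >4, r--
l=0 r=12: -7+28=21 >4, r--
l=0 r=11: -7+26=19 >4, r--
l=0 r=10: -7+22=15 >4, r--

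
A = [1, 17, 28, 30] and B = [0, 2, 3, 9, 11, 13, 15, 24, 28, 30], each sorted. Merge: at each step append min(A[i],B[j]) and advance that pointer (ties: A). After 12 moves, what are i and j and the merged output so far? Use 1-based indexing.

i=4, j=10, merged so far=[0, 1, 2, 3, 9, 11, 13, 15, 17, 24, 28, 28]

[i=1,j=1] A[i]=1>B[j]=0 take 0 → j++
[i=1,j=2] A[i]=1<=B[j]=2 take 1 → i++
[i=2,j=2] A[i]=17>B[j]=2 take 2 → j++
[i=2,j=3] A[i]=17>B[j]=3 take 3 → j++
[i=2,j=4] A[i]=17>B[j]=9 take 9 → j++
[i=2,j=5] A[i]=17>B[j]=11 take 11 → j++
[i=2,j=6] A[i]=17>B[j]=13 take 13 → j++
[i=2,j=7] A[i]=17>B[j]=15 take 15 → j++
[i=2,j=8] A[i]=17<=B[j]=24 take 17 → i++
[i=3,j=8] A[i]=28>B[j]=24 take 24 → j++
[i=3,j=9] A[i]=28<=B[j]=28 take 28 → i++
[i=4,j=9] A[i]=30>B[j]=28 take 28 → j++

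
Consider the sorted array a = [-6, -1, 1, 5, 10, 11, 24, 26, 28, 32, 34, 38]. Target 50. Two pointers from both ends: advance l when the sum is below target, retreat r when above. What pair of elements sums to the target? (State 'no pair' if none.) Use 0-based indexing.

(24, 26)

[0,11] -6+38=32 <50 → l++
[1,11] -1+38=37 <50 → l++
[2,11] 1+38=39 <50 → l++
[3,11] 5+38=43 <50 → l++
[4,11] 10+38=48 <50 → l++
[5,11] 11+38=49 <50 → l++
[6,11] 24+38=62 >50 → r--
[6,10] 24+34=58 >50 → r--
[6,9] 24+32=56 >50 → r--
[6,8] 24+28=52 >50 → r--
[6,7] 24+26=50 → found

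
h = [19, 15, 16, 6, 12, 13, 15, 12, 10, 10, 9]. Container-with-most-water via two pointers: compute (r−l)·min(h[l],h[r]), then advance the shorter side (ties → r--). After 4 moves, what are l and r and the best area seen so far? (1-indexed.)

[1,11] min(19,9)*10=90 best=90 * → r--
[1,10] min(19,10)*9=90 best=90 → r--
[1,9] min(19,10)*8=80 best=90 → r--
[1,8] min(19,12)*7=84 best=90 → r--

l=1, r=7, best area=90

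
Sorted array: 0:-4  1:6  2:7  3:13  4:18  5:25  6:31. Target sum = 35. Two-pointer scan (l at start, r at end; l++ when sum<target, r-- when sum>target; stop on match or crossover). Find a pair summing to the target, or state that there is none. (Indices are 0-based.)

l=0 r=6: -4+31=27 <35, l++
l=1 r=6: 6+31=37 >35, r--
l=1 r=5: 6+25=31 <35, l++
l=2 r=5: 7+25=32 <35, l++
l=3 r=5: 13+25=38 >35, r--
l=3 r=4: 13+18=31 <35, l++

no pair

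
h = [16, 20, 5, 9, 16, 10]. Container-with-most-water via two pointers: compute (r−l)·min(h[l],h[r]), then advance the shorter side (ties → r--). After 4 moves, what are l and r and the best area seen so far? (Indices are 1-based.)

l=1 r=6: min(16,10)*5=50 best=50 *, r--
l=1 r=5: min(16,16)*4=64 best=64 *, r--
l=1 r=4: min(16,9)*3=27 best=64, r--
l=1 r=3: min(16,5)*2=10 best=64, r--

l=1, r=2, best area=64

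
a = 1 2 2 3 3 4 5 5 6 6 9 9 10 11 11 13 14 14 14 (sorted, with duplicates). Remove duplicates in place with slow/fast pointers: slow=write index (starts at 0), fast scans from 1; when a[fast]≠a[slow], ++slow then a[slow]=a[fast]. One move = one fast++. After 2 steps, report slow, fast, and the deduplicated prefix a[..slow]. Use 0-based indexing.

slow=1, fast=3, prefix=[1, 2]

slow=0 fast=1: a[fast]=2≠a[slow]=1 write a[1]=2, slow++,fast++
slow=1 fast=2: a[fast]=2=a[slow] dup, fast++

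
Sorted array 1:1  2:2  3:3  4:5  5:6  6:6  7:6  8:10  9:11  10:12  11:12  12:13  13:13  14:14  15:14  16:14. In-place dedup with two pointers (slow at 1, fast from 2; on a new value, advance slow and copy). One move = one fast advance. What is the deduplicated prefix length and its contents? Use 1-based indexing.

slow=1 fast=2: a[fast]=2≠a[slow]=1 write a[2]=2, slow++,fast++
slow=2 fast=3: a[fast]=3≠a[slow]=2 write a[3]=3, slow++,fast++
slow=3 fast=4: a[fast]=5≠a[slow]=3 write a[4]=5, slow++,fast++
slow=4 fast=5: a[fast]=6≠a[slow]=5 write a[5]=6, slow++,fast++
slow=5 fast=6: a[fast]=6=a[slow] dup, fast++
slow=5 fast=7: a[fast]=6=a[slow] dup, fast++
slow=5 fast=8: a[fast]=10≠a[slow]=6 write a[6]=10, slow++,fast++
slow=6 fast=9: a[fast]=11≠a[slow]=10 write a[7]=11, slow++,fast++
slow=7 fast=10: a[fast]=12≠a[slow]=11 write a[8]=12, slow++,fast++
slow=8 fast=11: a[fast]=12=a[slow] dup, fast++
slow=8 fast=12: a[fast]=13≠a[slow]=12 write a[9]=13, slow++,fast++
slow=9 fast=13: a[fast]=13=a[slow] dup, fast++
slow=9 fast=14: a[fast]=14≠a[slow]=13 write a[10]=14, slow++,fast++
slow=10 fast=15: a[fast]=14=a[slow] dup, fast++
slow=10 fast=16: a[fast]=14=a[slow] dup, fast++

length 10; prefix = [1, 2, 3, 5, 6, 10, 11, 12, 13, 14]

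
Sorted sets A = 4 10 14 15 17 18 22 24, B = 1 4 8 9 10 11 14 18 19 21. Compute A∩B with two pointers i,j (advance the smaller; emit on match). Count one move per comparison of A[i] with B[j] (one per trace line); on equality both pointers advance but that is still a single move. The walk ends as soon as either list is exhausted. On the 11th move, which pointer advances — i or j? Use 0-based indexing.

j

i=0 j=0: 4>1, j++
i=0 j=1: 4==4 emit, i++,j++
i=1 j=2: 10>8, j++
i=1 j=3: 10>9, j++
i=1 j=4: 10==10 emit, i++,j++
i=2 j=5: 14>11, j++
i=2 j=6: 14==14 emit, i++,j++
i=3 j=7: 15<18, i++
i=4 j=7: 17<18, i++
i=5 j=7: 18==18 emit, i++,j++
i=6 j=8: 22>19, j++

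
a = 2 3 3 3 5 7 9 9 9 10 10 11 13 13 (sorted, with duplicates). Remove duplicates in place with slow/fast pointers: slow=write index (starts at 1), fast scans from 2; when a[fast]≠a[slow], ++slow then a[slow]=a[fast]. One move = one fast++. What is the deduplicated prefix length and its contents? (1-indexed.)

length 8; prefix = [2, 3, 5, 7, 9, 10, 11, 13]

(s=1,f=2) a[fast]=3≠a[slow]=2 write a[2]=3 → slow++,fast++
(s=2,f=3) a[fast]=3=a[slow] dup → fast++
(s=2,f=4) a[fast]=3=a[slow] dup → fast++
(s=2,f=5) a[fast]=5≠a[slow]=3 write a[3]=5 → slow++,fast++
(s=3,f=6) a[fast]=7≠a[slow]=5 write a[4]=7 → slow++,fast++
(s=4,f=7) a[fast]=9≠a[slow]=7 write a[5]=9 → slow++,fast++
(s=5,f=8) a[fast]=9=a[slow] dup → fast++
(s=5,f=9) a[fast]=9=a[slow] dup → fast++
(s=5,f=10) a[fast]=10≠a[slow]=9 write a[6]=10 → slow++,fast++
(s=6,f=11) a[fast]=10=a[slow] dup → fast++
(s=6,f=12) a[fast]=11≠a[slow]=10 write a[7]=11 → slow++,fast++
(s=7,f=13) a[fast]=13≠a[slow]=11 write a[8]=13 → slow++,fast++
(s=8,f=14) a[fast]=13=a[slow] dup → fast++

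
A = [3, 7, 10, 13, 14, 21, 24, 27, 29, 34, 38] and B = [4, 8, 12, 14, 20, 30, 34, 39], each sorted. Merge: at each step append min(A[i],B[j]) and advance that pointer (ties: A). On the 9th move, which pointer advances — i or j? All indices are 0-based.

j

[i=0,j=0] A[i]=3<=B[j]=4 take 3 → i++
[i=1,j=0] A[i]=7>B[j]=4 take 4 → j++
[i=1,j=1] A[i]=7<=B[j]=8 take 7 → i++
[i=2,j=1] A[i]=10>B[j]=8 take 8 → j++
[i=2,j=2] A[i]=10<=B[j]=12 take 10 → i++
[i=3,j=2] A[i]=13>B[j]=12 take 12 → j++
[i=3,j=3] A[i]=13<=B[j]=14 take 13 → i++
[i=4,j=3] A[i]=14<=B[j]=14 take 14 → i++
[i=5,j=3] A[i]=21>B[j]=14 take 14 → j++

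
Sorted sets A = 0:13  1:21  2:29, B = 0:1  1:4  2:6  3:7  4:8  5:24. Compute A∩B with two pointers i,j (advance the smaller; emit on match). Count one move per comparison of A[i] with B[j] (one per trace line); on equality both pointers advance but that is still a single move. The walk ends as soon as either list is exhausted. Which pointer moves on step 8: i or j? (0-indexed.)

j

i=0 j=0: 13>1, j++
i=0 j=1: 13>4, j++
i=0 j=2: 13>6, j++
i=0 j=3: 13>7, j++
i=0 j=4: 13>8, j++
i=0 j=5: 13<24, i++
i=1 j=5: 21<24, i++
i=2 j=5: 29>24, j++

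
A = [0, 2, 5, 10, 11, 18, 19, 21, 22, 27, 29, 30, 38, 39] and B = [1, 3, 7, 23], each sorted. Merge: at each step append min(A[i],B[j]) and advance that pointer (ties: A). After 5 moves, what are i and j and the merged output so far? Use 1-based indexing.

i=4, j=3, merged so far=[0, 1, 2, 3, 5]

i=1 j=1: A[i]=0<=B[j]=1 take 0, i++
i=2 j=1: A[i]=2>B[j]=1 take 1, j++
i=2 j=2: A[i]=2<=B[j]=3 take 2, i++
i=3 j=2: A[i]=5>B[j]=3 take 3, j++
i=3 j=3: A[i]=5<=B[j]=7 take 5, i++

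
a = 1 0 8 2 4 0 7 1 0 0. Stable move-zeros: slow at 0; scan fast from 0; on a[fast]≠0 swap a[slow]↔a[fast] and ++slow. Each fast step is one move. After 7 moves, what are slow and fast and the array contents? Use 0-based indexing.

slow=5, fast=7, a=[1, 8, 2, 4, 7, 0, 0, 1, 0, 0]

slow=0 fast=0: a[fast]=1≠0 swap→a[0]=1, slow++,fast++
slow=1 fast=1: a[fast]=0, fast++
slow=1 fast=2: a[fast]=8≠0 swap→a[1]=8, slow++,fast++
slow=2 fast=3: a[fast]=2≠0 swap→a[2]=2, slow++,fast++
slow=3 fast=4: a[fast]=4≠0 swap→a[3]=4, slow++,fast++
slow=4 fast=5: a[fast]=0, fast++
slow=4 fast=6: a[fast]=7≠0 swap→a[4]=7, slow++,fast++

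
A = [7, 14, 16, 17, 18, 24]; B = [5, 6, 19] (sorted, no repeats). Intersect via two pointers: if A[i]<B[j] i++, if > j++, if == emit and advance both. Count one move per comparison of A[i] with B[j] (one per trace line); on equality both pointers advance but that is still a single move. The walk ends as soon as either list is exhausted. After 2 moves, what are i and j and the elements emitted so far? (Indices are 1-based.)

i=1, j=3, emitted=[]

[i=1,j=1] 7>5 → j++
[i=1,j=2] 7>6 → j++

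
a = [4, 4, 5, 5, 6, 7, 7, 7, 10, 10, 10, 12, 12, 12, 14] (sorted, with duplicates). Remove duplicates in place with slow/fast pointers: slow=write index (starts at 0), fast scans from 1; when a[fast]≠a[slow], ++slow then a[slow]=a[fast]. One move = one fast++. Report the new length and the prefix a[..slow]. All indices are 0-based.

(s=0,f=1) a[fast]=4=a[slow] dup → fast++
(s=0,f=2) a[fast]=5≠a[slow]=4 write a[1]=5 → slow++,fast++
(s=1,f=3) a[fast]=5=a[slow] dup → fast++
(s=1,f=4) a[fast]=6≠a[slow]=5 write a[2]=6 → slow++,fast++
(s=2,f=5) a[fast]=7≠a[slow]=6 write a[3]=7 → slow++,fast++
(s=3,f=6) a[fast]=7=a[slow] dup → fast++
(s=3,f=7) a[fast]=7=a[slow] dup → fast++
(s=3,f=8) a[fast]=10≠a[slow]=7 write a[4]=10 → slow++,fast++
(s=4,f=9) a[fast]=10=a[slow] dup → fast++
(s=4,f=10) a[fast]=10=a[slow] dup → fast++
(s=4,f=11) a[fast]=12≠a[slow]=10 write a[5]=12 → slow++,fast++
(s=5,f=12) a[fast]=12=a[slow] dup → fast++
(s=5,f=13) a[fast]=12=a[slow] dup → fast++
(s=5,f=14) a[fast]=14≠a[slow]=12 write a[6]=14 → slow++,fast++

length 7; prefix = [4, 5, 6, 7, 10, 12, 14]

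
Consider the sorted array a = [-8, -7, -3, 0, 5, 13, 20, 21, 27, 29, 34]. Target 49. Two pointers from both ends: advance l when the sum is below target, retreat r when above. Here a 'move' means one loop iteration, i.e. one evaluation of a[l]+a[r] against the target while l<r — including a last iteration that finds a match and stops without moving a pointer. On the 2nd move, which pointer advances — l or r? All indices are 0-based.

[0,10] -8+34=26 <49 → l++
[1,10] -7+34=27 <49 → l++

l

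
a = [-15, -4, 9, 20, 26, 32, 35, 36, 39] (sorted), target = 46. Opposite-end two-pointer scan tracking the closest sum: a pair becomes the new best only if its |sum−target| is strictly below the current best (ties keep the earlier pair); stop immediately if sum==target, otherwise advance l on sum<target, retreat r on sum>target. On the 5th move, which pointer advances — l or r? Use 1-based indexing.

l=1 r=9: -15+39=24 d=22 *, l++
l=2 r=9: -4+39=35 d=11 *, l++
l=3 r=9: 9+39=48 d=2 *, r--
l=3 r=8: 9+36=45 d=1 *, l++
l=4 r=8: 20+36=56 d=10, r--

r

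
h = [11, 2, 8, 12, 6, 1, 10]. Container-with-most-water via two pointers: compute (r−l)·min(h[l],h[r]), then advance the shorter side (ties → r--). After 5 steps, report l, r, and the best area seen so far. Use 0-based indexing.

[0,6] min(11,10)*6=60 best=60 * → r--
[0,5] min(11,1)*5=5 best=60 → r--
[0,4] min(11,6)*4=24 best=60 → r--
[0,3] min(11,12)*3=33 best=60 → l++
[1,3] min(2,12)*2=4 best=60 → l++

l=2, r=3, best area=60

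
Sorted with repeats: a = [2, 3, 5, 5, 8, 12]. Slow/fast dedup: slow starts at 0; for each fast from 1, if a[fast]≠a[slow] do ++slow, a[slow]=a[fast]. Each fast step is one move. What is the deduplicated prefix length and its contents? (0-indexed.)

length 5; prefix = [2, 3, 5, 8, 12]

(s=0,f=1) a[fast]=3≠a[slow]=2 write a[1]=3 → slow++,fast++
(s=1,f=2) a[fast]=5≠a[slow]=3 write a[2]=5 → slow++,fast++
(s=2,f=3) a[fast]=5=a[slow] dup → fast++
(s=2,f=4) a[fast]=8≠a[slow]=5 write a[3]=8 → slow++,fast++
(s=3,f=5) a[fast]=12≠a[slow]=8 write a[4]=12 → slow++,fast++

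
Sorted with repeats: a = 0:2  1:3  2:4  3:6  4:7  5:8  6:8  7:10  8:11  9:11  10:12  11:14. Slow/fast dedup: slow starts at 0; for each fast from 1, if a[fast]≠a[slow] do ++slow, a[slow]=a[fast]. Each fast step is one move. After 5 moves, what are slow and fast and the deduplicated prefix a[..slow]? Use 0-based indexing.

slow=0 fast=1: a[fast]=3≠a[slow]=2 write a[1]=3, slow++,fast++
slow=1 fast=2: a[fast]=4≠a[slow]=3 write a[2]=4, slow++,fast++
slow=2 fast=3: a[fast]=6≠a[slow]=4 write a[3]=6, slow++,fast++
slow=3 fast=4: a[fast]=7≠a[slow]=6 write a[4]=7, slow++,fast++
slow=4 fast=5: a[fast]=8≠a[slow]=7 write a[5]=8, slow++,fast++

slow=5, fast=6, prefix=[2, 3, 4, 6, 7, 8]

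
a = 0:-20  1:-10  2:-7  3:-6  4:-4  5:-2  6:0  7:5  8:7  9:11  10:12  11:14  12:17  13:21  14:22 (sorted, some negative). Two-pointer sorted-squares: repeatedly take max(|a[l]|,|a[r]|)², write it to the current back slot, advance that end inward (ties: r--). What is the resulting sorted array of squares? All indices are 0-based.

[0, 4, 16, 25, 36, 49, 49, 100, 121, 144, 196, 289, 400, 441, 484]

[0,14] |-20|<=|22| out[14]=484 → r--
[0,13] |-20|<=|21| out[13]=441 → r--
[0,12] |-20|>|17| out[12]=400 → l++
[1,12] |-10|<=|17| out[11]=289 → r--
[1,11] |-10|<=|14| out[10]=196 → r--
[1,10] |-10|<=|12| out[9]=144 → r--
[1,9] |-10|<=|11| out[8]=121 → r--
[1,8] |-10|>|7| out[7]=100 → l++
[2,8] |-7|<=|7| out[6]=49 → r--
[2,7] |-7|>|5| out[5]=49 → l++
[3,7] |-6|>|5| out[4]=36 → l++
[4,7] |-4|<=|5| out[3]=25 → r--
[4,6] |-4|>|0| out[2]=16 → l++
[5,6] |-2|>|0| out[1]=4 → l++
[6,6] |0|<=|0| out[0]=0 → r--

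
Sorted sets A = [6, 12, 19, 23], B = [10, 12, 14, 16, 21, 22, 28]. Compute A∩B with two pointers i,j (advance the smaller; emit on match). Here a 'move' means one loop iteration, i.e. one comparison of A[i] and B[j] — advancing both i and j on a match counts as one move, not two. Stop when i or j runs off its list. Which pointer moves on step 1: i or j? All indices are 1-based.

i

i=1 j=1: 6<10, i++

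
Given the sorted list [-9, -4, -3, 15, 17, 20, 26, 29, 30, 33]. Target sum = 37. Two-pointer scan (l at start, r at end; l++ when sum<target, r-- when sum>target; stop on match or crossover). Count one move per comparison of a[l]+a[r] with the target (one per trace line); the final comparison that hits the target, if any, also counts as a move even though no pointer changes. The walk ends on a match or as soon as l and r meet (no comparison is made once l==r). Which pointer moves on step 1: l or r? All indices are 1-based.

l

[1,10] -9+33=24 <37 → l++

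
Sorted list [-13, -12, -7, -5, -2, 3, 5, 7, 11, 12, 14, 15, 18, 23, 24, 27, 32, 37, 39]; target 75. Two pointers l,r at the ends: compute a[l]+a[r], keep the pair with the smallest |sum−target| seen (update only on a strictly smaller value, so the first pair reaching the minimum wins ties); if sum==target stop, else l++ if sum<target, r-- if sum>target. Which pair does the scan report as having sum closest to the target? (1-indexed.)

[1,19] -13+39=26 d=49 * → l++
[2,19] -12+39=27 d=48 * → l++
[3,19] -7+39=32 d=43 * → l++
[4,19] -5+39=34 d=41 * → l++
[5,19] -2+39=37 d=38 * → l++
[6,19] 3+39=42 d=33 * → l++
[7,19] 5+39=44 d=31 * → l++
[8,19] 7+39=46 d=29 * → l++
[9,19] 11+39=50 d=25 * → l++
[10,19] 12+39=51 d=24 * → l++
[11,19] 14+39=53 d=22 * → l++
[12,19] 15+39=54 d=21 * → l++
[13,19] 18+39=57 d=18 * → l++
[14,19] 23+39=62 d=13 * → l++
[15,19] 24+39=63 d=12 * → l++
[16,19] 27+39=66 d=9 * → l++
[17,19] 32+39=71 d=4 * → l++
[18,19] 37+39=76 d=1 * → r--

pair (37, 39) with sum 76 (|Δ|=1)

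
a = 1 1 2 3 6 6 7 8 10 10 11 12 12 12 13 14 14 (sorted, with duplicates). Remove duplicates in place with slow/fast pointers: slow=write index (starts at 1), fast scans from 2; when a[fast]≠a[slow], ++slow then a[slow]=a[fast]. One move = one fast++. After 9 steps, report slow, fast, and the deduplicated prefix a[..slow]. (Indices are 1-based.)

(s=1,f=2) a[fast]=1=a[slow] dup → fast++
(s=1,f=3) a[fast]=2≠a[slow]=1 write a[2]=2 → slow++,fast++
(s=2,f=4) a[fast]=3≠a[slow]=2 write a[3]=3 → slow++,fast++
(s=3,f=5) a[fast]=6≠a[slow]=3 write a[4]=6 → slow++,fast++
(s=4,f=6) a[fast]=6=a[slow] dup → fast++
(s=4,f=7) a[fast]=7≠a[slow]=6 write a[5]=7 → slow++,fast++
(s=5,f=8) a[fast]=8≠a[slow]=7 write a[6]=8 → slow++,fast++
(s=6,f=9) a[fast]=10≠a[slow]=8 write a[7]=10 → slow++,fast++
(s=7,f=10) a[fast]=10=a[slow] dup → fast++

slow=7, fast=11, prefix=[1, 2, 3, 6, 7, 8, 10]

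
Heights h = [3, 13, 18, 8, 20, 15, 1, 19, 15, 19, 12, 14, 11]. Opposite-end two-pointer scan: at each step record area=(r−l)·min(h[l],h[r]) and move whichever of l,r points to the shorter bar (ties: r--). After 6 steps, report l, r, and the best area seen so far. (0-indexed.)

l=0 r=12: min(3,11)*12=36 best=36 *, l++
l=1 r=12: min(13,11)*11=121 best=121 *, r--
l=1 r=11: min(13,14)*10=130 best=130 *, l++
l=2 r=11: min(18,14)*9=126 best=130, r--
l=2 r=10: min(18,12)*8=96 best=130, r--
l=2 r=9: min(18,19)*7=126 best=130, l++

l=3, r=9, best area=130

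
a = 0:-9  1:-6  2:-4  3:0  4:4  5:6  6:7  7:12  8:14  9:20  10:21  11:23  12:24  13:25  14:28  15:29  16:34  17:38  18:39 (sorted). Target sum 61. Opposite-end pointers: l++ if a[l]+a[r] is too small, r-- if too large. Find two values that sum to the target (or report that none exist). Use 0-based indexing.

(23, 38)

l=0 r=18: -9+39=30 <61, l++
l=1 r=18: -6+39=33 <61, l++
l=2 r=18: -4+39=35 <61, l++
l=3 r=18: 0+39=39 <61, l++
l=4 r=18: 4+39=43 <61, l++
l=5 r=18: 6+39=45 <61, l++
l=6 r=18: 7+39=46 <61, l++
l=7 r=18: 12+39=51 <61, l++
l=8 r=18: 14+39=53 <61, l++
l=9 r=18: 20+39=59 <61, l++
l=10 r=18: 21+39=60 <61, l++
l=11 r=18: 23+39=62 >61, r--
l=11 r=17: 23+38=61, found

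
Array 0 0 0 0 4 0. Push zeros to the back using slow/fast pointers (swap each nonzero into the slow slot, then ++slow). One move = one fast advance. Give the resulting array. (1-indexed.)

(s=1,f=1) a[fast]=0 → fast++
(s=1,f=2) a[fast]=0 → fast++
(s=1,f=3) a[fast]=0 → fast++
(s=1,f=4) a[fast]=0 → fast++
(s=1,f=5) a[fast]=4≠0 swap→a[1]=4 → slow++,fast++
(s=2,f=6) a[fast]=0 → fast++

[4, 0, 0, 0, 0, 0]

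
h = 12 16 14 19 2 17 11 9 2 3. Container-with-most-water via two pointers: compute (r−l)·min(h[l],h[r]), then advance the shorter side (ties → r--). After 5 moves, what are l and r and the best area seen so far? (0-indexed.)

[0,9] min(12,3)*9=27 best=27 * → r--
[0,8] min(12,2)*8=16 best=27 → r--
[0,7] min(12,9)*7=63 best=63 * → r--
[0,6] min(12,11)*6=66 best=66 * → r--
[0,5] min(12,17)*5=60 best=66 → l++

l=1, r=5, best area=66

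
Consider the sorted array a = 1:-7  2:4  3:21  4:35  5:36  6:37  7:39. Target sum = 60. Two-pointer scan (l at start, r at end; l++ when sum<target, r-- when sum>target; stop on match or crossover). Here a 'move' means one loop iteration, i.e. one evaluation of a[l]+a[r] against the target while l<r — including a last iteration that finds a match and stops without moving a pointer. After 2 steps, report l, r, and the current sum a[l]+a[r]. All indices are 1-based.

[1,7] -7+39=32 <60 → l++
[2,7] 4+39=43 <60 → l++

l=3, r=7, sum=60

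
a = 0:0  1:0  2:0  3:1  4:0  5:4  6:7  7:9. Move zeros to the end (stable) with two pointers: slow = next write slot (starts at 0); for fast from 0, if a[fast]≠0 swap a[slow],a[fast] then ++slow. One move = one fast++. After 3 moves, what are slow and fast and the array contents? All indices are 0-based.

slow=0 fast=0: a[fast]=0, fast++
slow=0 fast=1: a[fast]=0, fast++
slow=0 fast=2: a[fast]=0, fast++

slow=0, fast=3, a=[0, 0, 0, 1, 0, 4, 7, 9]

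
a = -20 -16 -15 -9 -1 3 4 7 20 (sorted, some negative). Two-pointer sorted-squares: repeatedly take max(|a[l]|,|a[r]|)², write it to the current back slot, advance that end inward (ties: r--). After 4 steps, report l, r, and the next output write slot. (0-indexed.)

l=3, r=7, next write slot=4

[0,8] |-20|<=|20| out[8]=400 → r--
[0,7] |-20|>|7| out[7]=400 → l++
[1,7] |-16|>|7| out[6]=256 → l++
[2,7] |-15|>|7| out[5]=225 → l++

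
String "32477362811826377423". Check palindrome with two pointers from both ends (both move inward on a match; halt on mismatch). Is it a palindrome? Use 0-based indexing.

l=0 r=19: '3'=='3', l++,r--
l=1 r=18: '2'=='2', l++,r--
l=2 r=17: '4'=='4', l++,r--
l=3 r=16: '7'=='7', l++,r--
l=4 r=15: '7'=='7', l++,r--
l=5 r=14: '3'=='3', l++,r--
l=6 r=13: '6'=='6', l++,r--
l=7 r=12: '2'=='2', l++,r--
l=8 r=11: '8'=='8', l++,r--
l=9 r=10: '1'=='1', l++,r--

palindrome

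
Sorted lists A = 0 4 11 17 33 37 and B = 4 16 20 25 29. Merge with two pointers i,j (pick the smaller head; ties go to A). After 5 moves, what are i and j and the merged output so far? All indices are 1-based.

i=1 j=1: A[i]=0<=B[j]=4 take 0, i++
i=2 j=1: A[i]=4<=B[j]=4 take 4, i++
i=3 j=1: A[i]=11>B[j]=4 take 4, j++
i=3 j=2: A[i]=11<=B[j]=16 take 11, i++
i=4 j=2: A[i]=17>B[j]=16 take 16, j++

i=4, j=3, merged so far=[0, 4, 4, 11, 16]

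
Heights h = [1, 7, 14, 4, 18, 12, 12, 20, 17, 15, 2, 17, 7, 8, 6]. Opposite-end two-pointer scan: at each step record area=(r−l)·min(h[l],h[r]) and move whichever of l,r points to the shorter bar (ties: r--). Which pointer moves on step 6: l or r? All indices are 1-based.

l

l=1 r=15: min(1,6)*14=14 best=14 *, l++
l=2 r=15: min(7,6)*13=78 best=78 *, r--
l=2 r=14: min(7,8)*12=84 best=84 *, l++
l=3 r=14: min(14,8)*11=88 best=88 *, r--
l=3 r=13: min(14,7)*10=70 best=88, r--
l=3 r=12: min(14,17)*9=126 best=126 *, l++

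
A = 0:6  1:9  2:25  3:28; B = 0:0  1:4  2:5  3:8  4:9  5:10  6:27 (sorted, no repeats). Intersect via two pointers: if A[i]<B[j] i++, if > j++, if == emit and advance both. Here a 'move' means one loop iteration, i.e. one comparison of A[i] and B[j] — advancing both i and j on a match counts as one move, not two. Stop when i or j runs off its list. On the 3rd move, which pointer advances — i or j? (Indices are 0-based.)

j

[i=0,j=0] 6>0 → j++
[i=0,j=1] 6>4 → j++
[i=0,j=2] 6>5 → j++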